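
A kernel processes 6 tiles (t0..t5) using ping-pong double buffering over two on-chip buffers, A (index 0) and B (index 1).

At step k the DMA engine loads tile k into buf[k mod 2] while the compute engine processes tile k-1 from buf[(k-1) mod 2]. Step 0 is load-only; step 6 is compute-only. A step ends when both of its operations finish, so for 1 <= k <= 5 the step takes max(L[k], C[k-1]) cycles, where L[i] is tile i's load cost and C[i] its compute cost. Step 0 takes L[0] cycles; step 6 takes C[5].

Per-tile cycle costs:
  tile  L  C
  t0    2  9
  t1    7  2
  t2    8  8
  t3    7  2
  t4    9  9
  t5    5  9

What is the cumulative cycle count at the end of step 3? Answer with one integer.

[0] DMA t0→A (2c) ∥ CU idle ⇒ 2c, clock 2
[1] DMA t1→B (7c) ∥ CU A:t0 (9c) ⇒ 9c, clock 11
[2] DMA t2→A (8c) ∥ CU B:t1 (2c) ⇒ 8c, clock 19
[3] DMA t3→B (7c) ∥ CU A:t2 (8c) ⇒ 8c, clock 27
[4] DMA t4→A (9c) ∥ CU B:t3 (2c) ⇒ 9c, clock 36
[5] DMA t5→B (5c) ∥ CU A:t4 (9c) ⇒ 9c, clock 45
[6] DMA idle ∥ CU B:t5 (9c) ⇒ 9c, clock 54

end_cycle[3] = 27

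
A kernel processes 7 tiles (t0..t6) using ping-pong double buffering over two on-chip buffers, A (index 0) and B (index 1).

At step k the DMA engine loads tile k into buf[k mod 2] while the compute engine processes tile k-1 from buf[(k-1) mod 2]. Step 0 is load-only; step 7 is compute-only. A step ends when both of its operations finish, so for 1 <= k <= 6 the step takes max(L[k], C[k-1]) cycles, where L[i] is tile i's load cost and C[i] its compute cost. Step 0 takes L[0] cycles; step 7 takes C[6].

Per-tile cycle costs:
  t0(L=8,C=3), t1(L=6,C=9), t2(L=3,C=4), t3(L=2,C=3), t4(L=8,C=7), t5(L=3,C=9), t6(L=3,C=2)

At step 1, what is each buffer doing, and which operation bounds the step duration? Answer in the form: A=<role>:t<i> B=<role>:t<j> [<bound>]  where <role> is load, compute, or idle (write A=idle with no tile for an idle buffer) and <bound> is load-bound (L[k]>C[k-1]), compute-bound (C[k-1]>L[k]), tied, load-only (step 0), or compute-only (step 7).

step 1: A=compute:t0 B=load:t1 [load-bound]

step 0: L[0]=8 → dur=8, Σ=8 | A=load:t0 B=idle [load-only]
step 1: L[1]=6 C[0]=3 → dur=6, Σ=14 | A=compute:t0 B=load:t1 [load-bound]
step 2: L[2]=3 C[1]=9 → dur=9, Σ=23 | A=load:t2 B=compute:t1 [compute-bound]
step 3: L[3]=2 C[2]=4 → dur=4, Σ=27 | A=compute:t2 B=load:t3 [compute-bound]
step 4: L[4]=8 C[3]=3 → dur=8, Σ=35 | A=load:t4 B=compute:t3 [load-bound]
step 5: L[5]=3 C[4]=7 → dur=7, Σ=42 | A=compute:t4 B=load:t5 [compute-bound]
step 6: L[6]=3 C[5]=9 → dur=9, Σ=51 | A=load:t6 B=compute:t5 [compute-bound]
step 7: C[6]=2 → dur=2, Σ=53 | A=compute:t6 B=idle [compute-only]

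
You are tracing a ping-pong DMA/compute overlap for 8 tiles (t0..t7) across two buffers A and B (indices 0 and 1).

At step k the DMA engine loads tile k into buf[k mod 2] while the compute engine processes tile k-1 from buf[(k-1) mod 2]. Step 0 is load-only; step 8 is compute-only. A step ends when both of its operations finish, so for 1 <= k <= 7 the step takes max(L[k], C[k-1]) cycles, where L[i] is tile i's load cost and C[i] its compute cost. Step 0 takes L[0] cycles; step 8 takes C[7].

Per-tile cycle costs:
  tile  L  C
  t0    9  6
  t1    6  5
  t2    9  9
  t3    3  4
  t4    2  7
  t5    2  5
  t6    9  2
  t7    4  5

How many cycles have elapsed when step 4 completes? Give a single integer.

step 0: L[0]=9 → dur=9, Σ=9 | A=load:t0 B=idle [load-only]
step 1: L[1]=6 C[0]=6 → dur=6, Σ=15 | A=compute:t0 B=load:t1 [tied]
step 2: L[2]=9 C[1]=5 → dur=9, Σ=24 | A=load:t2 B=compute:t1 [load-bound]
step 3: L[3]=3 C[2]=9 → dur=9, Σ=33 | A=compute:t2 B=load:t3 [compute-bound]
step 4: L[4]=2 C[3]=4 → dur=4, Σ=37 | A=load:t4 B=compute:t3 [compute-bound]
step 5: L[5]=2 C[4]=7 → dur=7, Σ=44 | A=compute:t4 B=load:t5 [compute-bound]
step 6: L[6]=9 C[5]=5 → dur=9, Σ=53 | A=load:t6 B=compute:t5 [load-bound]
step 7: L[7]=4 C[6]=2 → dur=4, Σ=57 | A=compute:t6 B=load:t7 [load-bound]
step 8: C[7]=5 → dur=5, Σ=62 | A=idle B=compute:t7 [compute-only]

end_cycle[4] = 37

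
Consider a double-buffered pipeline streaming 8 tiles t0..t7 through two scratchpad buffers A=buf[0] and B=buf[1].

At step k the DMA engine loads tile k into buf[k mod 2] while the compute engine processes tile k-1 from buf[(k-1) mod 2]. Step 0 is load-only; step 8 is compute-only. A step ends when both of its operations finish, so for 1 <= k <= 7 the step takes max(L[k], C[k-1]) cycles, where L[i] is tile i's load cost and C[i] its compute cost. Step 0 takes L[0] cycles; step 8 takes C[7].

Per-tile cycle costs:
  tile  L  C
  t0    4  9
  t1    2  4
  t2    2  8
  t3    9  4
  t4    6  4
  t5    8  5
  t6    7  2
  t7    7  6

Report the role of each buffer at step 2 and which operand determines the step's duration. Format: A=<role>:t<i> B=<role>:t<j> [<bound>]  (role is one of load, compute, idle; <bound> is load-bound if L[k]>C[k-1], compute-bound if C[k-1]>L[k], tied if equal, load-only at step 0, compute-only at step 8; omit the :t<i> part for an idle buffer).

  0. 4=4c; end=4; A:t0 B:-
  1. max(2,9)=9c; end=13; A:t0 B:t1
  2. max(2,4)=4c; end=17; A:t2 B:t1
  3. max(9,8)=9c; end=26; A:t2 B:t3
  4. max(6,4)=6c; end=32; A:t4 B:t3
  5. max(8,4)=8c; end=40; A:t4 B:t5
  6. max(7,5)=7c; end=47; A:t6 B:t5
  7. max(7,2)=7c; end=54; A:t6 B:t7
  8. 6=6c; end=60; A:t6 B:t7

step 2: A=load:t2 B=compute:t1 [compute-bound]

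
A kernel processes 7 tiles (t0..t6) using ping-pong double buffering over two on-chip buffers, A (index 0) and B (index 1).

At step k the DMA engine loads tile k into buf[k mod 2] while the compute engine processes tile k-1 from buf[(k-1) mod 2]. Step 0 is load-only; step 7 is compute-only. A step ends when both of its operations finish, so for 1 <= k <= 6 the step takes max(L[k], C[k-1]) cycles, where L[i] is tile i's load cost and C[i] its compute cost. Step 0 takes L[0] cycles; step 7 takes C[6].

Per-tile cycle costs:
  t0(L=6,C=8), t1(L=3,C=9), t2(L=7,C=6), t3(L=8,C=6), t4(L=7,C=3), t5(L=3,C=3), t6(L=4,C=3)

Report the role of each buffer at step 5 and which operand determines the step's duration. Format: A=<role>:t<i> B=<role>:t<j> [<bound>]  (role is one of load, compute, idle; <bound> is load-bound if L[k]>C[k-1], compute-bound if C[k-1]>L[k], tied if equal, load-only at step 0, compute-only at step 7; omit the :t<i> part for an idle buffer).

[0] DMA t0→A (6c) ∥ CU idle ⇒ 6c, clock 6
[1] DMA t1→B (3c) ∥ CU A:t0 (8c) ⇒ 8c, clock 14
[2] DMA t2→A (7c) ∥ CU B:t1 (9c) ⇒ 9c, clock 23
[3] DMA t3→B (8c) ∥ CU A:t2 (6c) ⇒ 8c, clock 31
[4] DMA t4→A (7c) ∥ CU B:t3 (6c) ⇒ 7c, clock 38
[5] DMA t5→B (3c) ∥ CU A:t4 (3c) ⇒ 3c, clock 41
[6] DMA t6→A (4c) ∥ CU B:t5 (3c) ⇒ 4c, clock 45
[7] DMA idle ∥ CU A:t6 (3c) ⇒ 3c, clock 48

step 5: A=compute:t4 B=load:t5 [tied]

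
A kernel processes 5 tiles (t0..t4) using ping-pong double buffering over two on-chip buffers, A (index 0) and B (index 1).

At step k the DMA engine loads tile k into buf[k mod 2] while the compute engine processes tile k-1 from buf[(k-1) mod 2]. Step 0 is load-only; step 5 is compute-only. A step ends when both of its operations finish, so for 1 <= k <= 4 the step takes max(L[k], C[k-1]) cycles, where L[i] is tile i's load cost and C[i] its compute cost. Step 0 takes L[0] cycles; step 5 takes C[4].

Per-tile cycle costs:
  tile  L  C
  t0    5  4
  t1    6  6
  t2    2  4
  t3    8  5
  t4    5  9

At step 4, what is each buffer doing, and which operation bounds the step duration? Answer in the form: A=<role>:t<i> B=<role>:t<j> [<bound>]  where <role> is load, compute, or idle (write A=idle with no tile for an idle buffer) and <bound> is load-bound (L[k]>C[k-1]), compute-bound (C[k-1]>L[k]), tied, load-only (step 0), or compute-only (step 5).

step 4: A=load:t4 B=compute:t3 [tied]

  0. 5=5c; end=5; A:t0 B:-
  1. max(6,4)=6c; end=11; A:t0 B:t1
  2. max(2,6)=6c; end=17; A:t2 B:t1
  3. max(8,4)=8c; end=25; A:t2 B:t3
  4. max(5,5)=5c; end=30; A:t4 B:t3
  5. 9=9c; end=39; A:t4 B:t3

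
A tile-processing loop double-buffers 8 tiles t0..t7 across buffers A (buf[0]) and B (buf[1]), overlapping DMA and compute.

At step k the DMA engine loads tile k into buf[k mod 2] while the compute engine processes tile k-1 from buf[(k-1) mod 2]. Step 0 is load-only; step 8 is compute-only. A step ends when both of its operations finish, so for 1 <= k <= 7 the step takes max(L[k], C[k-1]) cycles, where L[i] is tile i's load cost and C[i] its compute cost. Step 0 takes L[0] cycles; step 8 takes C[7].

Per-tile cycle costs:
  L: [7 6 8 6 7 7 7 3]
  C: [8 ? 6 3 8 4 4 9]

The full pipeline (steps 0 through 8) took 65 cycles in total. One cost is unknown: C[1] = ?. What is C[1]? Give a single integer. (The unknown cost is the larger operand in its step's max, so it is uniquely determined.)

step 0: dur = L[0]=7 = 7
step 1: dur = max(L[1]=6, C[0]=8) = 8
step 2: dur = max(L[2]=8, C[1]=?) = C[1]  (unknown; binding)
step 3: dur = max(L[3]=6, C[2]=6) = 6
step 4: dur = max(L[4]=7, C[3]=3) = 7
step 5: dur = max(L[5]=7, C[4]=8) = 8
step 6: dur = max(L[6]=7, C[5]=4) = 7
step 7: dur = max(L[7]=3, C[6]=4) = 4
step 8: dur = C[7]=9 = 9
sum of known step durations = 56
dur[2] = total - known = 65 - 56 = 9
C[1] is the binding max in step 2, so C[1] = dur[2] = 9

C[1] = 9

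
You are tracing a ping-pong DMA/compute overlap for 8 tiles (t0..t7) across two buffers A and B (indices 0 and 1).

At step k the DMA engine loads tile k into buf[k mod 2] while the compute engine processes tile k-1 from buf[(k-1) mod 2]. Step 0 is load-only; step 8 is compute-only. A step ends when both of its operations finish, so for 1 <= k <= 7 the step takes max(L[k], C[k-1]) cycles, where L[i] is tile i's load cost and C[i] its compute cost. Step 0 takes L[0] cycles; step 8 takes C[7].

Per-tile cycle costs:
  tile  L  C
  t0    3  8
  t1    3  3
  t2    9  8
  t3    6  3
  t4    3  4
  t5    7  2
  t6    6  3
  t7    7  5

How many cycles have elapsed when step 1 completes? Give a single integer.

  0. 3=3c; end=3; A:t0 B:-
  1. max(3,8)=8c; end=11; A:t0 B:t1
  2. max(9,3)=9c; end=20; A:t2 B:t1
  3. max(6,8)=8c; end=28; A:t2 B:t3
  4. max(3,3)=3c; end=31; A:t4 B:t3
  5. max(7,4)=7c; end=38; A:t4 B:t5
  6. max(6,2)=6c; end=44; A:t6 B:t5
  7. max(7,3)=7c; end=51; A:t6 B:t7
  8. 5=5c; end=56; A:t6 B:t7

end_cycle[1] = 11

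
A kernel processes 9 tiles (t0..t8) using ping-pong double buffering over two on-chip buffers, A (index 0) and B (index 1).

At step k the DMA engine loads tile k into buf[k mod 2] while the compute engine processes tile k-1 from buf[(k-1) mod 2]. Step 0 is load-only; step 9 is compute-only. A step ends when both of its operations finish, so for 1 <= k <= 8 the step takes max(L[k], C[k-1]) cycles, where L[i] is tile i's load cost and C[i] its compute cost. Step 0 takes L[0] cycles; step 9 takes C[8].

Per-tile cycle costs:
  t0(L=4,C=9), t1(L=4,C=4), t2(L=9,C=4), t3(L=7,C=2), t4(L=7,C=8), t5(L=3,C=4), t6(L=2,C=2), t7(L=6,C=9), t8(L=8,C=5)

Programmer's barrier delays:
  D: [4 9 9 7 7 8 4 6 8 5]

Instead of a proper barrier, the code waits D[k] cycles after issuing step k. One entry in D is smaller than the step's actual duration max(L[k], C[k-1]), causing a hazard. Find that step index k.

hazard at step 8

[0] required=L[0]=4=4 vs D=4 ok
[1] required=max(L[1]=4,C[0]=9)=9 vs D=9 ok
[2] required=max(L[2]=9,C[1]=4)=9 vs D=9 ok
[3] required=max(L[3]=7,C[2]=4)=7 vs D=7 ok
[4] required=max(L[4]=7,C[3]=2)=7 vs D=7 ok
[5] required=max(L[5]=3,C[4]=8)=8 vs D=8 ok
[6] required=max(L[6]=2,C[5]=4)=4 vs D=4 ok
[7] required=max(L[7]=6,C[6]=2)=6 vs D=6 ok
[8] required=max(L[8]=8,C[7]=9)=9 vs D=8 SHORT
[9] required=C[8]=5=5 vs D=5 ok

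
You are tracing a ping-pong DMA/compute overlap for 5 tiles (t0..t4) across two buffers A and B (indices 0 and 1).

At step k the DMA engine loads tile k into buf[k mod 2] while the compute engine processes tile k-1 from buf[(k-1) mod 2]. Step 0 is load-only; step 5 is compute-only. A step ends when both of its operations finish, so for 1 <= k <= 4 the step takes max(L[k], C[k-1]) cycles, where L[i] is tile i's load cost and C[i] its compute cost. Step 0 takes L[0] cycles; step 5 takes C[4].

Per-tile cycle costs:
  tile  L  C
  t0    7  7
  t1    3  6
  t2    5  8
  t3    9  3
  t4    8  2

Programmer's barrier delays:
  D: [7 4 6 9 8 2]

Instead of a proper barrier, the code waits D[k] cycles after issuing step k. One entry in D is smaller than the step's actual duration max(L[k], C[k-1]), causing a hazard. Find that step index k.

hazard at step 1

[0] required=L[0]=7=7 vs D=7 ok
[1] required=max(L[1]=3,C[0]=7)=7 vs D=4 SHORT
[2] required=max(L[2]=5,C[1]=6)=6 vs D=6 ok
[3] required=max(L[3]=9,C[2]=8)=9 vs D=9 ok
[4] required=max(L[4]=8,C[3]=3)=8 vs D=8 ok
[5] required=C[4]=2=2 vs D=2 ok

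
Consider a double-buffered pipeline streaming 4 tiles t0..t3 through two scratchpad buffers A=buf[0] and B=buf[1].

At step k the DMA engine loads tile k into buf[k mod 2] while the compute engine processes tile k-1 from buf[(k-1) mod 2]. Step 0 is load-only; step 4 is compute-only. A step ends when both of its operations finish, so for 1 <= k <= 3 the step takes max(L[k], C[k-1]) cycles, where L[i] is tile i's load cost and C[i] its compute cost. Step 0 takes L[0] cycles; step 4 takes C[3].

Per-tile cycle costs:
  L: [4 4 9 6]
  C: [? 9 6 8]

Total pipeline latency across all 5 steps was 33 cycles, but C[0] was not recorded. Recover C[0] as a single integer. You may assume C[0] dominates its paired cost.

step 0: dur = L[0]=4 = 4
step 1: dur = max(L[1]=4, C[0]=?) = C[0]  (unknown; binding)
step 2: dur = max(L[2]=9, C[1]=9) = 9
step 3: dur = max(L[3]=6, C[2]=6) = 6
step 4: dur = C[3]=8 = 8
sum of known step durations = 27
dur[1] = total - known = 33 - 27 = 6
C[0] is the binding max in step 1, so C[0] = dur[1] = 6

C[0] = 6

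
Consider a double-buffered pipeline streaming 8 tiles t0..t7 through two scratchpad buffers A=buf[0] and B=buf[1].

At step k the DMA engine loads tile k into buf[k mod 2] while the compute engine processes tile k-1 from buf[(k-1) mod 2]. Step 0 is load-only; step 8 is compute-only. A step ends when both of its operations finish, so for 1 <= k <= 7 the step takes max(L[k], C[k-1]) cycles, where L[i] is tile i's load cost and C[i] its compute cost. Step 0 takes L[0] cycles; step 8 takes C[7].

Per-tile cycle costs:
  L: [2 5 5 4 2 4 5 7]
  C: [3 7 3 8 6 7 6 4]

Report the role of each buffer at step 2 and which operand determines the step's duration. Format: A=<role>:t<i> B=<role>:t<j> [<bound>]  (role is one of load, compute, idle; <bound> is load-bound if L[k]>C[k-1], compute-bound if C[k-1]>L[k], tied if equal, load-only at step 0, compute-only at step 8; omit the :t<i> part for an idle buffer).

step 2: A=load:t2 B=compute:t1 [compute-bound]

k=0 load=t0/2c comp=- wait=2 total=2
k=1 load=t1/5c comp=t0/3c wait=5 total=7
k=2 load=t2/5c comp=t1/7c wait=7 total=14
k=3 load=t3/4c comp=t2/3c wait=4 total=18
k=4 load=t4/2c comp=t3/8c wait=8 total=26
k=5 load=t5/4c comp=t4/6c wait=6 total=32
k=6 load=t6/5c comp=t5/7c wait=7 total=39
k=7 load=t7/7c comp=t6/6c wait=7 total=46
k=8 load=- comp=t7/4c wait=4 total=50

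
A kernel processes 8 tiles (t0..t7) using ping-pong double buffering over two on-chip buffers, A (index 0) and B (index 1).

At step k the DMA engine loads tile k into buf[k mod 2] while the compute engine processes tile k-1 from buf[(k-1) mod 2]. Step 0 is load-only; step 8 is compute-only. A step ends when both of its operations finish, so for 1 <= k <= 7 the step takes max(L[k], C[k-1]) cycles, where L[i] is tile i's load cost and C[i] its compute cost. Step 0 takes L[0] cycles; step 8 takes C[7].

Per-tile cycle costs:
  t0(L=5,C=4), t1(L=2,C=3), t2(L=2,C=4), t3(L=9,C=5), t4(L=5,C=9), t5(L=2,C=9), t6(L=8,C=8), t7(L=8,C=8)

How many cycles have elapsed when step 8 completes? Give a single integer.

k=0 load=t0/5c comp=- wait=5 total=5
k=1 load=t1/2c comp=t0/4c wait=4 total=9
k=2 load=t2/2c comp=t1/3c wait=3 total=12
k=3 load=t3/9c comp=t2/4c wait=9 total=21
k=4 load=t4/5c comp=t3/5c wait=5 total=26
k=5 load=t5/2c comp=t4/9c wait=9 total=35
k=6 load=t6/8c comp=t5/9c wait=9 total=44
k=7 load=t7/8c comp=t6/8c wait=8 total=52
k=8 load=- comp=t7/8c wait=8 total=60

end_cycle[8] = 60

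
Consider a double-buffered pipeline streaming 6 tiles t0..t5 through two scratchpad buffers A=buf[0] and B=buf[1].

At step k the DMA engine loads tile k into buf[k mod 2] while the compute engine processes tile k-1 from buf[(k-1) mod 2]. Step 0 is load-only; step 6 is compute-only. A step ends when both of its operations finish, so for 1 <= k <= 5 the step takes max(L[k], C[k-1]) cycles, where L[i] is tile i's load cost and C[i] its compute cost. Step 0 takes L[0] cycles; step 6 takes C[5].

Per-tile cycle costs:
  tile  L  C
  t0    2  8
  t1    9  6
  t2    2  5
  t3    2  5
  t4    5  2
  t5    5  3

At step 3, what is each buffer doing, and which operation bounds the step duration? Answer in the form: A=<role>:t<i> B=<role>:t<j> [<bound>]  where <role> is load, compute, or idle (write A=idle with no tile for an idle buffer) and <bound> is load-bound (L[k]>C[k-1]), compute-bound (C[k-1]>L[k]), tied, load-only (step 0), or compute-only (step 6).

  0. 2=2c; end=2; A:t0 B:-
  1. max(9,8)=9c; end=11; A:t0 B:t1
  2. max(2,6)=6c; end=17; A:t2 B:t1
  3. max(2,5)=5c; end=22; A:t2 B:t3
  4. max(5,5)=5c; end=27; A:t4 B:t3
  5. max(5,2)=5c; end=32; A:t4 B:t5
  6. 3=3c; end=35; A:t4 B:t5

step 3: A=compute:t2 B=load:t3 [compute-bound]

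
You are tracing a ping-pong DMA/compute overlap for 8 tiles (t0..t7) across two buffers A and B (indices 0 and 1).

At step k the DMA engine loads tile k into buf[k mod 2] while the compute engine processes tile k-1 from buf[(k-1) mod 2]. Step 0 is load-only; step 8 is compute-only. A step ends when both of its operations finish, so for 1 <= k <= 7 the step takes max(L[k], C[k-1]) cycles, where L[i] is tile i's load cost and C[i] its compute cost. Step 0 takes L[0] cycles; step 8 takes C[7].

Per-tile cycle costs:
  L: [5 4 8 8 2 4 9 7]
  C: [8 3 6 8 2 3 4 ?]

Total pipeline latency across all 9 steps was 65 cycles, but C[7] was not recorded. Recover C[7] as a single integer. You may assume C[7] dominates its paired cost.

step 0: dur = L[0]=5 = 5
step 1: dur = max(L[1]=4, C[0]=8) = 8
step 2: dur = max(L[2]=8, C[1]=3) = 8
step 3: dur = max(L[3]=8, C[2]=6) = 8
step 4: dur = max(L[4]=2, C[3]=8) = 8
step 5: dur = max(L[5]=4, C[4]=2) = 4
step 6: dur = max(L[6]=9, C[5]=3) = 9
step 7: dur = max(L[7]=7, C[6]=4) = 7
step 8: dur = C[7]=? = C[7]  (unknown; binding)
sum of known step durations = 57
dur[8] = total - known = 65 - 57 = 8
C[7] is the binding max in step 8, so C[7] = dur[8] = 8

C[7] = 8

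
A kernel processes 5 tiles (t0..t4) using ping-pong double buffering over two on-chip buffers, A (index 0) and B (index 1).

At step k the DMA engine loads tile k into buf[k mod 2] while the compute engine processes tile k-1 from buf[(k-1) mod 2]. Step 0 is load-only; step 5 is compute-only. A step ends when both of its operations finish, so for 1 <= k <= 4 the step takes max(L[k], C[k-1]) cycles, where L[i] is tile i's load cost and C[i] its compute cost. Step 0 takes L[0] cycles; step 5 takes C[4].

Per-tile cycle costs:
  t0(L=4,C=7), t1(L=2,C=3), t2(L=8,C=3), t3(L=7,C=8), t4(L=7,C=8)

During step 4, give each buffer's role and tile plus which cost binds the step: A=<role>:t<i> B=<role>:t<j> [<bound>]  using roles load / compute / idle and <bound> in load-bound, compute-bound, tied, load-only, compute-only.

step 4: A=load:t4 B=compute:t3 [compute-bound]

[0] DMA t0→A (4c) ∥ CU idle ⇒ 4c, clock 4
[1] DMA t1→B (2c) ∥ CU A:t0 (7c) ⇒ 7c, clock 11
[2] DMA t2→A (8c) ∥ CU B:t1 (3c) ⇒ 8c, clock 19
[3] DMA t3→B (7c) ∥ CU A:t2 (3c) ⇒ 7c, clock 26
[4] DMA t4→A (7c) ∥ CU B:t3 (8c) ⇒ 8c, clock 34
[5] DMA idle ∥ CU A:t4 (8c) ⇒ 8c, clock 42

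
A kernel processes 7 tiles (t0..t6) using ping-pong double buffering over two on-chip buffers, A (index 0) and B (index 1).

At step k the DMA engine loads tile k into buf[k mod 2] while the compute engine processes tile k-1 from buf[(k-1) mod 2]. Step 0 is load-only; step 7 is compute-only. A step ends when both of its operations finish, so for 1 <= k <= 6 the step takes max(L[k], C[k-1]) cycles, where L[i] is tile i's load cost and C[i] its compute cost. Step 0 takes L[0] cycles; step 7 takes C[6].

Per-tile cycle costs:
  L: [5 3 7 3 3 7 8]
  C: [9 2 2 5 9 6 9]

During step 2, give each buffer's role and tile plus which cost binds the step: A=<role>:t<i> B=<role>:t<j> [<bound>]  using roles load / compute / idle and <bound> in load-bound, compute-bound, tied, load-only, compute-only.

step 2: A=load:t2 B=compute:t1 [load-bound]

step 0: L[0]=5 → dur=5, Σ=5 | A=load:t0 B=idle [load-only]
step 1: L[1]=3 C[0]=9 → dur=9, Σ=14 | A=compute:t0 B=load:t1 [compute-bound]
step 2: L[2]=7 C[1]=2 → dur=7, Σ=21 | A=load:t2 B=compute:t1 [load-bound]
step 3: L[3]=3 C[2]=2 → dur=3, Σ=24 | A=compute:t2 B=load:t3 [load-bound]
step 4: L[4]=3 C[3]=5 → dur=5, Σ=29 | A=load:t4 B=compute:t3 [compute-bound]
step 5: L[5]=7 C[4]=9 → dur=9, Σ=38 | A=compute:t4 B=load:t5 [compute-bound]
step 6: L[6]=8 C[5]=6 → dur=8, Σ=46 | A=load:t6 B=compute:t5 [load-bound]
step 7: C[6]=9 → dur=9, Σ=55 | A=compute:t6 B=idle [compute-only]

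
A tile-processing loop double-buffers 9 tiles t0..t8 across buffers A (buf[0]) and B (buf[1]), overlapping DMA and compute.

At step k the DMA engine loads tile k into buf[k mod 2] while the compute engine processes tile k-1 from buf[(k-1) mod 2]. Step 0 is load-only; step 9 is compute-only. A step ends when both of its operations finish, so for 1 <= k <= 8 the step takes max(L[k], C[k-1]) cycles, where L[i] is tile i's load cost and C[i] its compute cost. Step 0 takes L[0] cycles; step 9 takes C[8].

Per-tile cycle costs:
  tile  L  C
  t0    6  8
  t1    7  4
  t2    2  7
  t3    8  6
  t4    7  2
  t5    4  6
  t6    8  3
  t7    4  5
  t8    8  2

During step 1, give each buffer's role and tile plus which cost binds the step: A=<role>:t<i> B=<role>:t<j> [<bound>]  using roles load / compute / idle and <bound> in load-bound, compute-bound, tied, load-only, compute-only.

[0] DMA t0→A (6c) ∥ CU idle ⇒ 6c, clock 6
[1] DMA t1→B (7c) ∥ CU A:t0 (8c) ⇒ 8c, clock 14
[2] DMA t2→A (2c) ∥ CU B:t1 (4c) ⇒ 4c, clock 18
[3] DMA t3→B (8c) ∥ CU A:t2 (7c) ⇒ 8c, clock 26
[4] DMA t4→A (7c) ∥ CU B:t3 (6c) ⇒ 7c, clock 33
[5] DMA t5→B (4c) ∥ CU A:t4 (2c) ⇒ 4c, clock 37
[6] DMA t6→A (8c) ∥ CU B:t5 (6c) ⇒ 8c, clock 45
[7] DMA t7→B (4c) ∥ CU A:t6 (3c) ⇒ 4c, clock 49
[8] DMA t8→A (8c) ∥ CU B:t7 (5c) ⇒ 8c, clock 57
[9] DMA idle ∥ CU A:t8 (2c) ⇒ 2c, clock 59

step 1: A=compute:t0 B=load:t1 [compute-bound]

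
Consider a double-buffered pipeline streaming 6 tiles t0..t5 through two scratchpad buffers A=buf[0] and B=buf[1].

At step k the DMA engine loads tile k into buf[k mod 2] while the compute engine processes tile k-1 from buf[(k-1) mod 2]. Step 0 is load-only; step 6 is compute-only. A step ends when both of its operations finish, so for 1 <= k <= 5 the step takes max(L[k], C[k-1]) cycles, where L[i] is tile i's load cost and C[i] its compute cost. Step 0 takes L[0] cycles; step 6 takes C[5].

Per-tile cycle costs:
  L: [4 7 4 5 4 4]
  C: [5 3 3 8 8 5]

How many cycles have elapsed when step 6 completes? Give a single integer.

[0] DMA t0→A (4c) ∥ CU idle ⇒ 4c, clock 4
[1] DMA t1→B (7c) ∥ CU A:t0 (5c) ⇒ 7c, clock 11
[2] DMA t2→A (4c) ∥ CU B:t1 (3c) ⇒ 4c, clock 15
[3] DMA t3→B (5c) ∥ CU A:t2 (3c) ⇒ 5c, clock 20
[4] DMA t4→A (4c) ∥ CU B:t3 (8c) ⇒ 8c, clock 28
[5] DMA t5→B (4c) ∥ CU A:t4 (8c) ⇒ 8c, clock 36
[6] DMA idle ∥ CU B:t5 (5c) ⇒ 5c, clock 41

end_cycle[6] = 41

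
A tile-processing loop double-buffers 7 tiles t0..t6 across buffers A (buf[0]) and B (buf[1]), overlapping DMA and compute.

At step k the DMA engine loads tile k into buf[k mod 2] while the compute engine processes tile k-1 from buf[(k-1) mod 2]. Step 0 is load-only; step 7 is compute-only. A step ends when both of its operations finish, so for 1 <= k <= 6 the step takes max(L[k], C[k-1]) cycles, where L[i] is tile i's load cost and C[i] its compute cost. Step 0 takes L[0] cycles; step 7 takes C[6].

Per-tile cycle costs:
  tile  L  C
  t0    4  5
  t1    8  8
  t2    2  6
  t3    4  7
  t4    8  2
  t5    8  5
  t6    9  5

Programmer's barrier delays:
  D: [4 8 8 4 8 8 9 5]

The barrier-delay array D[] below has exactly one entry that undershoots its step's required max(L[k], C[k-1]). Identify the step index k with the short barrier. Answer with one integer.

[0] required=L[0]=4=4 vs D=4 ok
[1] required=max(L[1]=8,C[0]=5)=8 vs D=8 ok
[2] required=max(L[2]=2,C[1]=8)=8 vs D=8 ok
[3] required=max(L[3]=4,C[2]=6)=6 vs D=4 SHORT
[4] required=max(L[4]=8,C[3]=7)=8 vs D=8 ok
[5] required=max(L[5]=8,C[4]=2)=8 vs D=8 ok
[6] required=max(L[6]=9,C[5]=5)=9 vs D=9 ok
[7] required=C[6]=5=5 vs D=5 ok

hazard at step 3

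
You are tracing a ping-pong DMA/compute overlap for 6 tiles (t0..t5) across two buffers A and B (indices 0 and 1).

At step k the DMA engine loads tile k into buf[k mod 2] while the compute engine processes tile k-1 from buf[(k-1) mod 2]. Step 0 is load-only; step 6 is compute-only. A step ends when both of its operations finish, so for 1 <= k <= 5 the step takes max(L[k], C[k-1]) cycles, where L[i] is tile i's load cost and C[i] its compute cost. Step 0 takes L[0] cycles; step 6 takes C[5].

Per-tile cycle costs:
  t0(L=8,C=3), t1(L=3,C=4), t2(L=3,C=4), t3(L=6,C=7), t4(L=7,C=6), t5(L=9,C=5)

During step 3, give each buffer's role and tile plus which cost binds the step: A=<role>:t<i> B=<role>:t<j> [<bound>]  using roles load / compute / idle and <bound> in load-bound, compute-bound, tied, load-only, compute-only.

step 3: A=compute:t2 B=load:t3 [load-bound]

step 0: L[0]=8 → dur=8, Σ=8 | A=load:t0 B=idle [load-only]
step 1: L[1]=3 C[0]=3 → dur=3, Σ=11 | A=compute:t0 B=load:t1 [tied]
step 2: L[2]=3 C[1]=4 → dur=4, Σ=15 | A=load:t2 B=compute:t1 [compute-bound]
step 3: L[3]=6 C[2]=4 → dur=6, Σ=21 | A=compute:t2 B=load:t3 [load-bound]
step 4: L[4]=7 C[3]=7 → dur=7, Σ=28 | A=load:t4 B=compute:t3 [tied]
step 5: L[5]=9 C[4]=6 → dur=9, Σ=37 | A=compute:t4 B=load:t5 [load-bound]
step 6: C[5]=5 → dur=5, Σ=42 | A=idle B=compute:t5 [compute-only]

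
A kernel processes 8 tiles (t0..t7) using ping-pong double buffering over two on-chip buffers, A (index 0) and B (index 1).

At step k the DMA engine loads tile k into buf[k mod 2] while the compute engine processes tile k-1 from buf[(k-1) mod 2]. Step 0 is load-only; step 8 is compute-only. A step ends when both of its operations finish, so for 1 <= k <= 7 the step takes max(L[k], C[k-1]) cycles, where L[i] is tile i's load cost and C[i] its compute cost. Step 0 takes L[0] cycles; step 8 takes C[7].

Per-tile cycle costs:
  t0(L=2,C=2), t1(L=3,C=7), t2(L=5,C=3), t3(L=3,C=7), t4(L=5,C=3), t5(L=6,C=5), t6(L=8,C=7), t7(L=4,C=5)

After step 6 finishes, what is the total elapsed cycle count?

end_cycle[6] = 36

k=0 load=t0/2c comp=- wait=2 total=2
k=1 load=t1/3c comp=t0/2c wait=3 total=5
k=2 load=t2/5c comp=t1/7c wait=7 total=12
k=3 load=t3/3c comp=t2/3c wait=3 total=15
k=4 load=t4/5c comp=t3/7c wait=7 total=22
k=5 load=t5/6c comp=t4/3c wait=6 total=28
k=6 load=t6/8c comp=t5/5c wait=8 total=36
k=7 load=t7/4c comp=t6/7c wait=7 total=43
k=8 load=- comp=t7/5c wait=5 total=48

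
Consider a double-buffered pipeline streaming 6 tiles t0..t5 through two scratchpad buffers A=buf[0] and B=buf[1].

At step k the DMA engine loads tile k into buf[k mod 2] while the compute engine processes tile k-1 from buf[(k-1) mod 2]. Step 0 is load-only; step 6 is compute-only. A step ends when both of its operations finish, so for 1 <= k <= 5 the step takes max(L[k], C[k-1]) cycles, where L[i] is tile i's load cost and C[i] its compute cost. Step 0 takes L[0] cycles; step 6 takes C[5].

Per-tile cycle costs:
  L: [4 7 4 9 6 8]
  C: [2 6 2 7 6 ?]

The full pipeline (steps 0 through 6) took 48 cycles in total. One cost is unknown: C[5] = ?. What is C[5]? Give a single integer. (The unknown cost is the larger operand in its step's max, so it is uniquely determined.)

C[5] = 7

step 0 → dur = L[0]=4 = 4
step 1 → dur = max(L[1]=7, C[0]=2) = 7
step 2 → dur = max(L[2]=4, C[1]=6) = 6
step 3 → dur = max(L[3]=9, C[2]=2) = 9
step 4 → dur = max(L[4]=6, C[3]=7) = 7
step 5 → dur = max(L[5]=8, C[4]=6) = 8
step 6 → dur = C[5]=? = C[5]  (unknown; binding)
sum of known step durations = 41
dur[6] = total - known = 48 - 41 = 7
C[5] is the binding max in step 6, so C[5] = dur[6] = 7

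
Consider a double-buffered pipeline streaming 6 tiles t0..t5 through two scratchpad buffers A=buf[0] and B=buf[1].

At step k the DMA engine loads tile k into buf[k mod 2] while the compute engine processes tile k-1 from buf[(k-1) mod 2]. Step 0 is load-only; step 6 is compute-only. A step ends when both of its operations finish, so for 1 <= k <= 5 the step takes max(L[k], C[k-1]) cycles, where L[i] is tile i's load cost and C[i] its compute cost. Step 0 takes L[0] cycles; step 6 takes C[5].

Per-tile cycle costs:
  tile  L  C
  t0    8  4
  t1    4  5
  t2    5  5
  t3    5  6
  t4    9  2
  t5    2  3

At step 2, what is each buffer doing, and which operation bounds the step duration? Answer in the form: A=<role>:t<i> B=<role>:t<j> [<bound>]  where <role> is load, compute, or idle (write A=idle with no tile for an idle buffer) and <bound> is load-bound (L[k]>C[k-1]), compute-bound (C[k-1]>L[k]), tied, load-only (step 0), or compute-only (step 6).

k=0 load=t0/8c comp=- wait=8 total=8
k=1 load=t1/4c comp=t0/4c wait=4 total=12
k=2 load=t2/5c comp=t1/5c wait=5 total=17
k=3 load=t3/5c comp=t2/5c wait=5 total=22
k=4 load=t4/9c comp=t3/6c wait=9 total=31
k=5 load=t5/2c comp=t4/2c wait=2 total=33
k=6 load=- comp=t5/3c wait=3 total=36

step 2: A=load:t2 B=compute:t1 [tied]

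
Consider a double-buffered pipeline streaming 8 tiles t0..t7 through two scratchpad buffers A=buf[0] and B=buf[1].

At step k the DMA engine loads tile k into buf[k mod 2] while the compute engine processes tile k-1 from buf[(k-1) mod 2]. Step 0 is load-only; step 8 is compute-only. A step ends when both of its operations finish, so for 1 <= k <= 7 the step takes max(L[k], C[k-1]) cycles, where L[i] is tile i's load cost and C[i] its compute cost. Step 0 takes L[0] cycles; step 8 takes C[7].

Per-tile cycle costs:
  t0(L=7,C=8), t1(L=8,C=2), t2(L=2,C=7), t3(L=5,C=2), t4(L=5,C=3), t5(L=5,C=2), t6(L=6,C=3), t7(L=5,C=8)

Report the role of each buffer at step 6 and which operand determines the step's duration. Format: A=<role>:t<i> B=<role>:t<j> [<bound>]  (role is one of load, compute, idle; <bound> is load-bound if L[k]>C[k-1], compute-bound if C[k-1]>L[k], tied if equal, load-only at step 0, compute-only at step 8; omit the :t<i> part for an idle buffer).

step 0: L[0]=7 → dur=7, Σ=7 | A=load:t0 B=idle [load-only]
step 1: L[1]=8 C[0]=8 → dur=8, Σ=15 | A=compute:t0 B=load:t1 [tied]
step 2: L[2]=2 C[1]=2 → dur=2, Σ=17 | A=load:t2 B=compute:t1 [tied]
step 3: L[3]=5 C[2]=7 → dur=7, Σ=24 | A=compute:t2 B=load:t3 [compute-bound]
step 4: L[4]=5 C[3]=2 → dur=5, Σ=29 | A=load:t4 B=compute:t3 [load-bound]
step 5: L[5]=5 C[4]=3 → dur=5, Σ=34 | A=compute:t4 B=load:t5 [load-bound]
step 6: L[6]=6 C[5]=2 → dur=6, Σ=40 | A=load:t6 B=compute:t5 [load-bound]
step 7: L[7]=5 C[6]=3 → dur=5, Σ=45 | A=compute:t6 B=load:t7 [load-bound]
step 8: C[7]=8 → dur=8, Σ=53 | A=idle B=compute:t7 [compute-only]

step 6: A=load:t6 B=compute:t5 [load-bound]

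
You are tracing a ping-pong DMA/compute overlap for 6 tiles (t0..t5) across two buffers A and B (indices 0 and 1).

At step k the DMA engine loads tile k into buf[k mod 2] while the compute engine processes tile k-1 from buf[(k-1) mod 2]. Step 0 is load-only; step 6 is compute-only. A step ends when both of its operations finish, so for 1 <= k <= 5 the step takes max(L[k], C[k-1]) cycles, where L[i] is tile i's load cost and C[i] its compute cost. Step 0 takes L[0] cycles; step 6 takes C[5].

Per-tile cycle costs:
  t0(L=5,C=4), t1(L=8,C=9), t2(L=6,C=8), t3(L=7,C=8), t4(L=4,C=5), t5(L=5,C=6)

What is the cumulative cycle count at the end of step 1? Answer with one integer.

k=0 load=t0/5c comp=- wait=5 total=5
k=1 load=t1/8c comp=t0/4c wait=8 total=13
k=2 load=t2/6c comp=t1/9c wait=9 total=22
k=3 load=t3/7c comp=t2/8c wait=8 total=30
k=4 load=t4/4c comp=t3/8c wait=8 total=38
k=5 load=t5/5c comp=t4/5c wait=5 total=43
k=6 load=- comp=t5/6c wait=6 total=49

end_cycle[1] = 13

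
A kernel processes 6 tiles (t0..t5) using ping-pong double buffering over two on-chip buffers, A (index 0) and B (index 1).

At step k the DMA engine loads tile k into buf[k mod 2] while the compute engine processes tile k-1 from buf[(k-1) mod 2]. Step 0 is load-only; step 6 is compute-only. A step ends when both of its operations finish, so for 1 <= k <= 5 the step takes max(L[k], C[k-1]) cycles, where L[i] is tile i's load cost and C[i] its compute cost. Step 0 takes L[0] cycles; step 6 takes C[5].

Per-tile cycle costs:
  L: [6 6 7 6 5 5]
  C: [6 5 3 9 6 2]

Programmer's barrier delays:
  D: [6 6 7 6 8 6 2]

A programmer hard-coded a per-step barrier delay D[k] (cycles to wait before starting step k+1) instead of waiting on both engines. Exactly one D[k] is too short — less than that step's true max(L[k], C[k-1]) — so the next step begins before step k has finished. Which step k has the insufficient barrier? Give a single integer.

k=0 barrier L[0]=6→6c, D[0]=6 ok
k=1 barrier max(L[1]=6,C[0]=6)→6c, D[1]=6 ok
k=2 barrier max(L[2]=7,C[1]=5)→7c, D[2]=7 ok
k=3 barrier max(L[3]=6,C[2]=3)→6c, D[3]=6 ok
k=4 barrier max(L[4]=5,C[3]=9)→9c, D[4]=8 SHORT
k=5 barrier max(L[5]=5,C[4]=6)→6c, D[5]=6 ok
k=6 barrier C[5]=2→2c, D[6]=2 ok

hazard at step 4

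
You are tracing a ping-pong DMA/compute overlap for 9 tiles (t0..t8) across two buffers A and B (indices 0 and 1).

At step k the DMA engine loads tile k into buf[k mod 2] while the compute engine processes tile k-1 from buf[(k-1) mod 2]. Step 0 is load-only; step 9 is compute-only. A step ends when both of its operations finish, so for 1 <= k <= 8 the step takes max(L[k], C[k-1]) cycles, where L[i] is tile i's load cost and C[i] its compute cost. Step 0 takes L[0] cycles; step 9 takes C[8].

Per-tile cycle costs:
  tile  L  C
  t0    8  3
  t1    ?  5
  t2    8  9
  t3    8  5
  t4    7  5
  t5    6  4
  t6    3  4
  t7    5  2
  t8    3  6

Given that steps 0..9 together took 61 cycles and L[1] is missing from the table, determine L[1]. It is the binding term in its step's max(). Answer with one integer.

L[1] = 5

step 0 = dur = L[0]=8 = 8
step 1 = dur = max(L[1]=?, C[0]=3) = L[1]  (unknown; binding)
step 2 = dur = max(L[2]=8, C[1]=5) = 8
step 3 = dur = max(L[3]=8, C[2]=9) = 9
step 4 = dur = max(L[4]=7, C[3]=5) = 7
step 5 = dur = max(L[5]=6, C[4]=5) = 6
step 6 = dur = max(L[6]=3, C[5]=4) = 4
step 7 = dur = max(L[7]=5, C[6]=4) = 5
step 8 = dur = max(L[8]=3, C[7]=2) = 3
step 9 = dur = C[8]=6 = 6
sum of known step durations = 56
dur[1] = total - known = 61 - 56 = 5
L[1] is the binding max in step 1, so L[1] = dur[1] = 5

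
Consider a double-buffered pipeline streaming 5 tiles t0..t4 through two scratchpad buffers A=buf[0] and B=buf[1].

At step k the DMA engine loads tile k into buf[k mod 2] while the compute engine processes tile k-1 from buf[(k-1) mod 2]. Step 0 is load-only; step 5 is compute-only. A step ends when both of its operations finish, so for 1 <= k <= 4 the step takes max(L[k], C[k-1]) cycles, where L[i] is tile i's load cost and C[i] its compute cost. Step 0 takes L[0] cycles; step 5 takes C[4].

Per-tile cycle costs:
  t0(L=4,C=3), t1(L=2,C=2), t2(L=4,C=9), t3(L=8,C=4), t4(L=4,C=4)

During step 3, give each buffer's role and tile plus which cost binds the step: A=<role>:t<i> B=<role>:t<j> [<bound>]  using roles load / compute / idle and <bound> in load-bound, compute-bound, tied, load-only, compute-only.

step 3: A=compute:t2 B=load:t3 [compute-bound]

step 0: L[0]=4 → dur=4, Σ=4 | A=load:t0 B=idle [load-only]
step 1: L[1]=2 C[0]=3 → dur=3, Σ=7 | A=compute:t0 B=load:t1 [compute-bound]
step 2: L[2]=4 C[1]=2 → dur=4, Σ=11 | A=load:t2 B=compute:t1 [load-bound]
step 3: L[3]=8 C[2]=9 → dur=9, Σ=20 | A=compute:t2 B=load:t3 [compute-bound]
step 4: L[4]=4 C[3]=4 → dur=4, Σ=24 | A=load:t4 B=compute:t3 [tied]
step 5: C[4]=4 → dur=4, Σ=28 | A=compute:t4 B=idle [compute-only]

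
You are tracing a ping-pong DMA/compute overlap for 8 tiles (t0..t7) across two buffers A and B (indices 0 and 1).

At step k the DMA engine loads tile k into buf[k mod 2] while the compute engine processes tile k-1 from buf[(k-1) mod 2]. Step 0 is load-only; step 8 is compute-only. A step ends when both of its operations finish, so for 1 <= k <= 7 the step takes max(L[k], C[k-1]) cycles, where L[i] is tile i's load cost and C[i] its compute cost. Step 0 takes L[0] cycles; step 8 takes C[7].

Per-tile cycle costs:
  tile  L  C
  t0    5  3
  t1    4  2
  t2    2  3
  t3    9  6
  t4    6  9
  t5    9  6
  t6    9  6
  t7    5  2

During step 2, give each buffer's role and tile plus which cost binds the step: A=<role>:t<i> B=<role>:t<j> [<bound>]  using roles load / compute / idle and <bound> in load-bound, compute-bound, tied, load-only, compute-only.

  0. 5=5c; end=5; A:t0 B:-
  1. max(4,3)=4c; end=9; A:t0 B:t1
  2. max(2,2)=2c; end=11; A:t2 B:t1
  3. max(9,3)=9c; end=20; A:t2 B:t3
  4. max(6,6)=6c; end=26; A:t4 B:t3
  5. max(9,9)=9c; end=35; A:t4 B:t5
  6. max(9,6)=9c; end=44; A:t6 B:t5
  7. max(5,6)=6c; end=50; A:t6 B:t7
  8. 2=2c; end=52; A:t6 B:t7

step 2: A=load:t2 B=compute:t1 [tied]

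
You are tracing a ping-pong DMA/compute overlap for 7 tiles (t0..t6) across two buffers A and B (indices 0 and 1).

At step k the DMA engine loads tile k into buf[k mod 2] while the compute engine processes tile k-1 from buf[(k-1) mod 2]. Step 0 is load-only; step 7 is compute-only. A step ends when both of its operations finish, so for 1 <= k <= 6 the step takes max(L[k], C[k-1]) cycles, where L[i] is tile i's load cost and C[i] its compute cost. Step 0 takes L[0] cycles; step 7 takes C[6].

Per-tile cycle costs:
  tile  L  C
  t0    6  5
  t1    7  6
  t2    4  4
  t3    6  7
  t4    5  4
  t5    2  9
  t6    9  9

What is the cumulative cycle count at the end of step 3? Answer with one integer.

end_cycle[3] = 25

k=0 load=t0/6c comp=- wait=6 total=6
k=1 load=t1/7c comp=t0/5c wait=7 total=13
k=2 load=t2/4c comp=t1/6c wait=6 total=19
k=3 load=t3/6c comp=t2/4c wait=6 total=25
k=4 load=t4/5c comp=t3/7c wait=7 total=32
k=5 load=t5/2c comp=t4/4c wait=4 total=36
k=6 load=t6/9c comp=t5/9c wait=9 total=45
k=7 load=- comp=t6/9c wait=9 total=54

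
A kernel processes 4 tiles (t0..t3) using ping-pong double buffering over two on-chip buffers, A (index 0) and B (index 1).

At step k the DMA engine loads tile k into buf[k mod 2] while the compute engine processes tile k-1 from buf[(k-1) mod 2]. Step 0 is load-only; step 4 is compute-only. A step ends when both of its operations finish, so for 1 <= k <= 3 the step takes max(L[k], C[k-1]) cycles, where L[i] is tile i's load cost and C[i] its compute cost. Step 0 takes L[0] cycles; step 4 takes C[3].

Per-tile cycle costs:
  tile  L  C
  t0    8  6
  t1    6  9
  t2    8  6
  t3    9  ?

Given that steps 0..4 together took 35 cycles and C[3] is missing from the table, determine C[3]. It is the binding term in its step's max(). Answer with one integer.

step 0 = dur = L[0]=8 = 8
step 1 = dur = max(L[1]=6, C[0]=6) = 6
step 2 = dur = max(L[2]=8, C[1]=9) = 9
step 3 = dur = max(L[3]=9, C[2]=6) = 9
step 4 = dur = C[3]=? = C[3]  (unknown; binding)
sum of known step durations = 32
dur[4] = total - known = 35 - 32 = 3
C[3] is the binding max in step 4, so C[3] = dur[4] = 3

C[3] = 3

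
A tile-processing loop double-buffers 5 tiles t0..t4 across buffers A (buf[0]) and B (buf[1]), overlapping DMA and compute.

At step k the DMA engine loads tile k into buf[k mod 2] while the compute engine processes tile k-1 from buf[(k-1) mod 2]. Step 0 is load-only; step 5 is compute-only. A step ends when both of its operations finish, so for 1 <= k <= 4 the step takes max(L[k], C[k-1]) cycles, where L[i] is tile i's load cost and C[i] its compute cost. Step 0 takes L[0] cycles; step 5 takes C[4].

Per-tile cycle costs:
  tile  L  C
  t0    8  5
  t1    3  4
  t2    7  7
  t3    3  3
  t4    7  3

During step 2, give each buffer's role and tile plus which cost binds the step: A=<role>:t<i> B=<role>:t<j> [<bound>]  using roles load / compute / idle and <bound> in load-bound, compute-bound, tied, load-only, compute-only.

step 2: A=load:t2 B=compute:t1 [load-bound]

k=0 load=t0/8c comp=- wait=8 total=8
k=1 load=t1/3c comp=t0/5c wait=5 total=13
k=2 load=t2/7c comp=t1/4c wait=7 total=20
k=3 load=t3/3c comp=t2/7c wait=7 total=27
k=4 load=t4/7c comp=t3/3c wait=7 total=34
k=5 load=- comp=t4/3c wait=3 total=37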